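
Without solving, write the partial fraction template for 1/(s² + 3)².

Repeated quadratic factor: (As + B)/(s² + 3) + (Cs + D)/(s² + 3)²


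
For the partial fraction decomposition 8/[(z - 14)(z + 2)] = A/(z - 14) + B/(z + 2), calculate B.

Cover-up at z = -2: B = 8/(-2 - 14) = -8/16 = -1/2


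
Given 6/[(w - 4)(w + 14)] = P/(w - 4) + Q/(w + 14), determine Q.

Cover-up at w = -14: Q = 6/(-14 - 4) = -6/18 = -1/3


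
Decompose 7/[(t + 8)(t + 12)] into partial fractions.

7/(t + 8)(t + 12) = α/(t + 8) + β/(t + 12). α = 7/(-8 + 12) = 7/4, β = 7/(-12 + 8) = -7/4
Result: (7/4)/(t + 8) - (7/4)/(t + 12)


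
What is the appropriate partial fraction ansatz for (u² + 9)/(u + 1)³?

Repeated linear factor (power 3): P/(u + 1) + Q/(u + 1)² + R/(u + 1)³


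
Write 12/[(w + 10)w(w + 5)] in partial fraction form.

Using cover-up method: A = 6/25, B = 6/25, C = -12/25
Result: (6/25)/(w + 10) + (6/25)/w - (12/25)/(w + 5)


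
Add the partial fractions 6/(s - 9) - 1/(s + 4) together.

Common denominator (s - 9)(s + 4). Numerator: 6(s + 4) - 1(s - 9) = (6s + 24) - (s - 9) = 5s + 33
Result: (5s + 33)/[(s - 9)(s + 4)]


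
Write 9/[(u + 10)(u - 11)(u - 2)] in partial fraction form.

Using cover-up method: A = 1/28, B = 1/21, C = -1/12
Result: (1/28)/(u + 10) + (1/21)/(u - 11) - (1/12)/(u - 2)


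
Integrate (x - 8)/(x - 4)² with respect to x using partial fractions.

Decompose: P = 1, Q = 1·4 - 8 = -4, so (x - 8)/(x - 4)² = 1/(x - 4) - 4/(x - 4)². Integrate: ∫ P/(x - 4) dx = ln|(x - 4)|; ∫ Q/(x - 4)² dx = 4/(x - 4). Sum: ln|(x - 4)| + 4/(x - 4) + C


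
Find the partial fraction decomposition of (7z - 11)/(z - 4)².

(7z - 11) = P(z - 4) + Q. At z = 4: Q = 7·4 - 11 = 17. Coeff of z: P = 7
Result: 7/(z - 4) + 17/(z - 4)²


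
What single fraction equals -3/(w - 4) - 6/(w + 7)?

Common denominator (w - 4)(w + 7). Numerator: -3(w + 7) - 6(w - 4) = (-3w - 21) - (6w - 24) = -9w + 3
Result: (-9w + 3)/[(w - 4)(w + 7)]


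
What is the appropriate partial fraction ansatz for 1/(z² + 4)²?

Repeated quadratic factor: (Pz + Q)/(z² + 4) + (Rz + S)/(z² + 4)²


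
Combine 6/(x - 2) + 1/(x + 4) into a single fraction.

Common denominator (x - 2)(x + 4). Numerator: 6(x + 4) + 1(x - 2) = (6x + 24) + (x - 2) = 7x + 22
Result: (7x + 22)/[(x - 2)(x + 4)]


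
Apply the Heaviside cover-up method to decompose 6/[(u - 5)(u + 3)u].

Cover (u - 5), u=5: A = 6/[(5 + 3)(5 - 0)] = 3/20. Cover (u + 3), u=-3: B = 6/[(-3 - 5)(-3 - 0)] = 1/4. Cover u, u=0: C = 6/[(0 - 5)(0 + 3)] = -2/5.
Result: (3/20)/(u - 5) + (1/4)/(u + 3) - (2/5)/u


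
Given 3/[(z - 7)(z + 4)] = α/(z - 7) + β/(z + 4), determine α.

Cover-up at z = 7: α = 3/(7 + 4) = 3/11


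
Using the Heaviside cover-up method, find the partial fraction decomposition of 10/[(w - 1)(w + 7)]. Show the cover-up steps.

Cover (w - 1): set w=1, get α = 10/(1 + 7) = 5/4. Cover (w + 7): set w=-7, get β = 10/(-7 - 1) = -5/4.
Result: (5/4)/(w - 1) - (5/4)/(w + 7)


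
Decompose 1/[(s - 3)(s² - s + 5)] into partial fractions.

Cover-up at s = 3: A = 1/(3² - 1·3 + 5) = 1/11. Then B = -A = -1/11, C = -A·(-1 + 3) = -2/11
Result: (1/11)/(s - 3) - ((1/11)s + 2/11)/(s² - s + 5)


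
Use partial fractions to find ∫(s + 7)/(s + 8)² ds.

Decompose: P = 1, Q = 1·(-8) + 7 = -1, so (s + 7)/(s + 8)² = 1/(s + 8) - 1/(s + 8)². Integrate: ∫ P/(s + 8) ds = ln|(s + 8)|; ∫ Q/(s + 8)² ds = 1/(s + 8). Sum: ln|(s + 8)| + 1/(s + 8) + C


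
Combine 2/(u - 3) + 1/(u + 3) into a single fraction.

Common denominator (u - 3)(u + 3). Numerator: 2(u + 3) + 1(u - 3) = (2u + 6) + (u - 3) = 3u + 3
Result: (3u + 3)/[(u - 3)(u + 3)]


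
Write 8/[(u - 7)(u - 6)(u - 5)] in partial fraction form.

Using cover-up method: P = 4, Q = -8, R = 4
Result: 4/(u - 7) - 8/(u - 6) + 4/(u - 5)


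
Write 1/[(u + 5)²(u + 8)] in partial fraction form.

Cover-up at u=-8: γ = 1/(-8 + 5)² = 1/9. Cover-up at u=-5: β = 1/(-5 + 8) = 1/3. Comparing u² coeff: α = -γ = -1/9
Result: (-1/9)/(u + 5) + (1/3)/(u + 5)² + (1/9)/(u + 8)


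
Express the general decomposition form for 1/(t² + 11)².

Repeated quadratic factor: (αt + β)/(t² + 11) + (γt + δ)/(t² + 11)²


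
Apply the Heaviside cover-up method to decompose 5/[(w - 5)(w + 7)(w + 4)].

Cover (w - 5), w=5: α = 5/[(5 + 7)(5 + 4)] = 5/108. Cover (w + 7), w=-7: β = 5/[(-7 - 5)(-7 + 4)] = 5/36. Cover (w + 4), w=-4: γ = 5/[(-4 - 5)(-4 + 7)] = -5/27.
Result: (5/108)/(w - 5) + (5/36)/(w + 7) - (5/27)/(w + 4)


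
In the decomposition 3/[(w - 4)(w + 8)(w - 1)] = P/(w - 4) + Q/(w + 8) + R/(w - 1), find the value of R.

Cover-up at w = 1: R = 3/[(1 - 4)(1 + 8)] = 3/[(-3)(9)] = -3/27 = -1/9


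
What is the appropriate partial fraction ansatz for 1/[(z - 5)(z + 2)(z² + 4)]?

Two linear + quadratic: P/(z - 5) + Q/(z + 2) + (Rz + S)/(z² + 4)


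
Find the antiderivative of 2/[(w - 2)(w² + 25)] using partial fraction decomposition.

Cover-up at w=2: P = 2/(2²+25) = 2/29. Coeff matching: Q = -2/29, R = -4/29. Decomposition: (2/29)/(w - 2) - ((2/29)w + 4/29)/(w² + 25). Integrate: linear → ln, quadratic → (1/2)ln + arctan: (2/29) ln|(w - 2)| - (1/29) ln(w² + 25) - (4/145) arctan(w/5) + C


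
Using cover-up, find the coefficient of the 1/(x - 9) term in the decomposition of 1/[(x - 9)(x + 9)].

Cover (x - 9), set x=9: 1/((x + 9) at x=9) = 1/(18) = 1/18


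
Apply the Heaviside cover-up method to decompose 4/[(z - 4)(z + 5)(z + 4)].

Cover (z - 4), z=4: α = 4/[(4 + 5)(4 + 4)] = 1/18. Cover (z + 5), z=-5: β = 4/[(-5 - 4)(-5 + 4)] = 4/9. Cover (z + 4), z=-4: γ = 4/[(-4 - 4)(-4 + 5)] = -1/2.
Result: (1/18)/(z - 4) + (4/9)/(z + 5) - (1/2)/(z + 4)


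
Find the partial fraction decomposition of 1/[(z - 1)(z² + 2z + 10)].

Cover-up at z = 1: P = 1/(1² + 2·1 + 10) = 1/13. Then Q = -P = -1/13, R = -P·(2 + 1) = -3/13
Result: (1/13)/(z - 1) - ((1/13)z + 3/13)/(z² + 2z + 10)


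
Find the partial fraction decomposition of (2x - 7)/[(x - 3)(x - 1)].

At x=3: A = (2·3 - 7)/(3 - 1) = -1/2. At x=1: B = (2·1 - 7)/(1 - 3) = 5/2
Result: (-1/2)/(x - 3) + (5/2)/(x - 1)


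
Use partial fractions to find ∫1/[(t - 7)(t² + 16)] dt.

Cover-up at t=7: A = 1/(7²+16) = 1/65. Coeff matching: B = -1/65, C = -7/65. Decomposition: (1/65)/(t - 7) - ((1/65)t + 7/65)/(t² + 16). Integrate: linear → ln, quadratic → (1/2)ln + arctan: (1/65) ln|(t - 7)| - (1/130) ln(t² + 16) - (7/260) arctan(t/4) + C


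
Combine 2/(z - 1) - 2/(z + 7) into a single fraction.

Common denominator (z - 1)(z + 7). Numerator: 2(z + 7) - 2(z - 1) = (2z + 14) - (2z - 2) = 16
Result: (16)/[(z - 1)(z + 7)]


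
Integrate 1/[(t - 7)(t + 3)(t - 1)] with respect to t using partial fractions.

Cover-up: α = 1/60, β = 1/40, γ = -1/24. Decomposition: (1/60)/(t - 7) + (1/40)/(t + 3) - (1/24)/(t - 1). Integrate each term: (1/60) ln|(t - 7)| + (1/40) ln|(t + 3)| - (1/24) ln|(t - 1)| + C


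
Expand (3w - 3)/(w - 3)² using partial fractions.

(3w - 3) = A(w - 3) + B. At w = 3: B = 3·3 - 3 = 6. Coeff of w: A = 3
Result: 3/(w - 3) + 6/(w - 3)²


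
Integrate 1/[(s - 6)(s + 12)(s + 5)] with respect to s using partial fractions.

Cover-up: P = 1/198, Q = 1/126, R = -1/77. Decomposition: (1/198)/(s - 6) + (1/126)/(s + 12) - (1/77)/(s + 5). Integrate each term: (1/198) ln|(s - 6)| + (1/126) ln|(s + 12)| - (1/77) ln|(s + 5)| + C


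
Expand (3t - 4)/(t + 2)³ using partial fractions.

(3t - 4) = P(t + 2)² + Q(t + 2) + R. At t = -2: R = 3·(-2) - 4 = -10. Coefficients: P = 0, Q = 3
Result: 3/(t + 2)² - 10/(t + 2)³


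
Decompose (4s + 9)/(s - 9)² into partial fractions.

(4s + 9) = P(s - 9) + Q. At s = 9: Q = 4·9 + 9 = 45. Coeff of s: P = 4
Result: 4/(s - 9) + 45/(s - 9)²


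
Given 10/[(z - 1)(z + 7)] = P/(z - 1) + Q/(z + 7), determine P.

Cover-up at z = 1: P = 10/(1 + 7) = 10/8 = 5/4


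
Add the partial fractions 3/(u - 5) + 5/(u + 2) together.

Common denominator (u - 5)(u + 2). Numerator: 3(u + 2) + 5(u - 5) = (3u + 6) + (5u - 25) = 8u - 19
Result: (8u - 19)/[(u - 5)(u + 2)]


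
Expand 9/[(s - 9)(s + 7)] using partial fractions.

9/(s - 9)(s + 7) = A/(s - 9) + B/(s + 7). A = 9/(9 + 7) = 9/16, B = 9/(-7 - 9) = -9/16
Result: (9/16)/(s - 9) - (9/16)/(s + 7)


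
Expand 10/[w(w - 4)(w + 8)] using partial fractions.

Using cover-up method: P = -5/16, Q = 5/24, R = 5/48
Result: (-5/16)/w + (5/24)/(w - 4) + (5/48)/(w + 8)


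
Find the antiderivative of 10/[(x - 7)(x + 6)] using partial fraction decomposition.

Decompose: 10/[(x - 7)(x + 6)] = (10/13)/(x - 7) - (10/13)/(x + 6). Integrate each term: (10/13) ln|(x - 7)| - (10/13) ln|(x + 6)| + C


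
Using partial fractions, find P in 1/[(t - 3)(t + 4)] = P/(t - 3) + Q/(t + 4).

Cover-up at t = 3: P = 1/(3 + 4) = 1/7


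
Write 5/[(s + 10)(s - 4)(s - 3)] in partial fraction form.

Using cover-up method: α = 5/182, β = 5/14, γ = -5/13
Result: (5/182)/(s + 10) + (5/14)/(s - 4) - (5/13)/(s - 3)


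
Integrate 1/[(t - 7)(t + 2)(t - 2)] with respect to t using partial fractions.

Cover-up: A = 1/45, B = 1/36, C = -1/20. Decomposition: (1/45)/(t - 7) + (1/36)/(t + 2) - (1/20)/(t - 2). Integrate each term: (1/45) ln|(t - 7)| + (1/36) ln|(t + 2)| - (1/20) ln|(t - 2)| + C


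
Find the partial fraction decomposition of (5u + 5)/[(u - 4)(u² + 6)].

At u=4: P = (5·4 + 5)/(4² + 6) = 25/22. Q = -P = -25/22, R = 5 - 4·P = 5/11
Result: (25/22)/(u - 4) - ((25/22)u - 5/11)/(u² + 6)


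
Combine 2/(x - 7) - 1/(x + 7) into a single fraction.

Common denominator (x - 7)(x + 7). Numerator: 2(x + 7) - 1(x - 7) = (2x + 14) - (x - 7) = x + 21
Result: (x + 21)/[(x - 7)(x + 7)]


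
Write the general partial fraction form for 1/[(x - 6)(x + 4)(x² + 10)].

Two linear + quadratic: P/(x - 6) + Q/(x + 4) + (Rx + S)/(x² + 10)


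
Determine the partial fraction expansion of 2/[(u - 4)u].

2/(u - 4)u = P/(u - 4) + Q/u. P = 2/(4 - 0) = 1/2, Q = 2/(0 - 4) = -1/2
Result: (1/2)/(u - 4) - (1/2)/u


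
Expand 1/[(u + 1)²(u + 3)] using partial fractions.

Cover-up at u=-3: γ = 1/(-3 + 1)² = 1/4. Cover-up at u=-1: β = 1/(-1 + 3) = 1/2. Comparing u² coeff: α = -γ = -1/4
Result: (-1/4)/(u + 1) + (1/2)/(u + 1)² + (1/4)/(u + 3)


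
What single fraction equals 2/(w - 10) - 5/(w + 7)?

Common denominator (w - 10)(w + 7). Numerator: 2(w + 7) - 5(w - 10) = (2w + 14) - (5w - 50) = -3w + 64
Result: (-3w + 64)/[(w - 10)(w + 7)]


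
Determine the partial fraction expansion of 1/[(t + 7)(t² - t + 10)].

Cover-up at t = -7: α = 1/((-7)² - 1·(-7) + 10) = 1/66. Then β = -α = -1/66, γ = -α·(-1 - 7) = 4/33
Result: (1/66)/(t + 7) - ((1/66)t - 4/33)/(t² - t + 10)


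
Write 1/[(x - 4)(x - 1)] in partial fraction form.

1/(x - 4)(x - 1) = A/(x - 4) + B/(x - 1). A = 1/(4 - 1) = 1/3, B = 1/(1 - 4) = -1/3
Result: (1/3)/(x - 4) - (1/3)/(x - 1)


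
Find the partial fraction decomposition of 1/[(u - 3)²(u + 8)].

Cover-up at u=-8: C = 1/(-8 - 3)² = 1/121. Cover-up at u=3: B = 1/(3 + 8) = 1/11. Comparing u² coeff: A = -C = -1/121
Result: (-1/121)/(u - 3) + (1/11)/(u - 3)² + (1/121)/(u + 8)


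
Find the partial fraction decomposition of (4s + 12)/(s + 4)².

(4s + 12) = α(s + 4) + β. At s = -4: β = 4·(-4) + 12 = -4. Coeff of s: α = 4
Result: 4/(s + 4) - 4/(s + 4)²


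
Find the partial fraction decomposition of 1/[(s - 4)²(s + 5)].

Cover-up at s=-5: R = 1/(-5 - 4)² = 1/81. Cover-up at s=4: Q = 1/(4 + 5) = 1/9. Comparing s² coeff: P = -R = -1/81
Result: (-1/81)/(s - 4) + (1/9)/(s - 4)² + (1/81)/(s + 5)


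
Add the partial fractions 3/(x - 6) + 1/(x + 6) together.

Common denominator (x - 6)(x + 6). Numerator: 3(x + 6) + 1(x - 6) = (3x + 18) + (x - 6) = 4x + 12
Result: (4x + 12)/[(x - 6)(x + 6)]


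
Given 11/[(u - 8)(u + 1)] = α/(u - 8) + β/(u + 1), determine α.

Cover-up at u = 8: α = 11/(8 + 1) = 11/9


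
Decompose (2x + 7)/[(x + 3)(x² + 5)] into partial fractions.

At x=-3: P = (2·(-3) + 7)/((-3)² + 5) = 1/14. Q = -P = -1/14, R = 2 - (-3)·P = 31/14
Result: (1/14)/(x + 3) - ((1/14)x - 31/14)/(x² + 5)


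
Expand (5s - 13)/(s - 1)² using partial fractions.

(5s - 13) = P(s - 1) + Q. At s = 1: Q = 5·1 - 13 = -8. Coeff of s: P = 5
Result: 5/(s - 1) - 8/(s - 1)²


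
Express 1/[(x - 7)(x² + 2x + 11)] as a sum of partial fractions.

Cover-up at x = 7: A = 1/(7² + 2·7 + 11) = 1/74. Then B = -A = -1/74, C = -A·(2 + 7) = -9/74
Result: (1/74)/(x - 7) - ((1/74)x + 9/74)/(x² + 2x + 11)


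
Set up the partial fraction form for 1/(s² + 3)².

Repeated quadratic factor: (αs + β)/(s² + 3) + (γs + δ)/(s² + 3)²


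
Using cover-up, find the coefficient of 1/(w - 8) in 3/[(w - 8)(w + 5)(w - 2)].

Cover (w - 8), set w=8: 3/[(8 + 5)(8 - 2)] = 1/26


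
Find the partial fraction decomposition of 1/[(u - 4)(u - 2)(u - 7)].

Using cover-up method: α = -1/6, β = 1/10, γ = 1/15
Result: (-1/6)/(u - 4) + (1/10)/(u - 2) + (1/15)/(u - 7)


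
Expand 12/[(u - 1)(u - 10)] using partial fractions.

12/(u - 1)(u - 10) = A/(u - 1) + B/(u - 10). A = 12/(1 - 10) = -4/3, B = 12/(10 - 1) = 4/3
Result: (-4/3)/(u - 1) + (4/3)/(u - 10)


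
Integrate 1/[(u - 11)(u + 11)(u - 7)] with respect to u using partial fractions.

Cover-up: P = 1/88, Q = 1/396, R = -1/72. Decomposition: (1/88)/(u - 11) + (1/396)/(u + 11) - (1/72)/(u - 7). Integrate each term: (1/88) ln|(u - 11)| + (1/396) ln|(u + 11)| - (1/72) ln|(u - 7)| + C


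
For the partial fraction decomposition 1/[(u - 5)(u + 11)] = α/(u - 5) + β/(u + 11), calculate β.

Cover-up at u = -11: β = 1/(-11 - 5) = -1/16


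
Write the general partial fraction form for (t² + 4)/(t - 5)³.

Repeated linear factor (power 3): α/(t - 5) + β/(t - 5)² + γ/(t - 5)³


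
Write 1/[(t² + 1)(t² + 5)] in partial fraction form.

Coefficient matching gives α = γ = 0, β = 1/(5-1) = 1/4, δ = -β = -1/4
Result: (1/4)/(t² + 1) - (1/4)/(t² + 5)


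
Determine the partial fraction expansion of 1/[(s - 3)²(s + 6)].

Cover-up at s=-6: C = 1/(-6 - 3)² = 1/81. Cover-up at s=3: B = 1/(3 + 6) = 1/9. Comparing s² coeff: A = -C = -1/81
Result: (-1/81)/(s - 3) + (1/9)/(s - 3)² + (1/81)/(s + 6)


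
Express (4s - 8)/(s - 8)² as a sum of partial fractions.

(4s - 8) = α(s - 8) + β. At s = 8: β = 4·8 - 8 = 24. Coeff of s: α = 4
Result: 4/(s - 8) + 24/(s - 8)²


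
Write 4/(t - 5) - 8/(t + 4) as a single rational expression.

Common denominator (t - 5)(t + 4). Numerator: 4(t + 4) - 8(t - 5) = (4t + 16) - (8t - 40) = -4t + 56
Result: (-4t + 56)/[(t - 5)(t + 4)]


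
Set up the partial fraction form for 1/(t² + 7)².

Repeated quadratic factor: (Pt + Q)/(t² + 7) + (Rt + S)/(t² + 7)²


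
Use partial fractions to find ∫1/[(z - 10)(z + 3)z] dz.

Cover-up: P = 1/130, Q = 1/39, R = -1/30. Decomposition: (1/130)/(z - 10) + (1/39)/(z + 3) - (1/30)/z. Integrate each term: (1/130) ln|(z - 10)| + (1/39) ln|(z + 3)| - (1/30) ln|z| + C


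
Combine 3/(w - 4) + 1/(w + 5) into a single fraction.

Common denominator (w - 4)(w + 5). Numerator: 3(w + 5) + 1(w - 4) = (3w + 15) + (w - 4) = 4w + 11
Result: (4w + 11)/[(w - 4)(w + 5)]


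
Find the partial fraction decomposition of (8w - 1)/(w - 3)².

(8w - 1) = α(w - 3) + β. At w = 3: β = 8·3 - 1 = 23. Coeff of w: α = 8
Result: 8/(w - 3) + 23/(w - 3)²


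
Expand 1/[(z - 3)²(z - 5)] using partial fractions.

Cover-up at z=5: C = 1/(5 - 3)² = 1/4. Cover-up at z=3: B = 1/(3 - 5) = -1/2. Comparing z² coeff: A = -C = -1/4
Result: (-1/4)/(z - 3) - (1/2)/(z - 3)² + (1/4)/(z - 5)


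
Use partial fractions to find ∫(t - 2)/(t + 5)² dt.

Decompose: α = 1, β = 1·(-5) - 2 = -7, so (t - 2)/(t + 5)² = 1/(t + 5) - 7/(t + 5)². Integrate: ∫ α/(t + 5) dt = ln|(t + 5)|; ∫ β/(t + 5)² dt = 7/(t + 5). Sum: ln|(t + 5)| + 7/(t + 5) + C


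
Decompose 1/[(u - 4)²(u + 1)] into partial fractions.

Cover-up at u=-1: R = 1/(-1 - 4)² = 1/25. Cover-up at u=4: Q = 1/(4 + 1) = 1/5. Comparing u² coeff: P = -R = -1/25
Result: (-1/25)/(u - 4) + (1/5)/(u - 4)² + (1/25)/(u + 1)


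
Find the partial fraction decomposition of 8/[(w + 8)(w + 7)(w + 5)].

Using cover-up method: P = 8/3, Q = -4, R = 4/3
Result: (8/3)/(w + 8) - 4/(w + 7) + (4/3)/(w + 5)


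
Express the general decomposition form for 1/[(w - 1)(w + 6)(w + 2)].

Three distinct linear factors: α/(w - 1) + β/(w + 6) + γ/(w + 2)


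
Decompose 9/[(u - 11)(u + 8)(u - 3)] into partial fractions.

Using cover-up method: α = 9/152, β = 9/209, γ = -9/88
Result: (9/152)/(u - 11) + (9/209)/(u + 8) - (9/88)/(u - 3)


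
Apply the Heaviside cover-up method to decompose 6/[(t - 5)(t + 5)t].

Cover (t - 5), t=5: P = 6/[(5 + 5)(5 - 0)] = 3/25. Cover (t + 5), t=-5: Q = 6/[(-5 - 5)(-5 - 0)] = 3/25. Cover t, t=0: R = 6/[(0 - 5)(0 + 5)] = -6/25.
Result: (3/25)/(t - 5) + (3/25)/(t + 5) - (6/25)/t


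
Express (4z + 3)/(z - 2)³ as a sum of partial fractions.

(4z + 3) = A(z - 2)² + B(z - 2) + C. At z = 2: C = 4·2 + 3 = 11. Coefficients: A = 0, B = 4
Result: 4/(z - 2)² + 11/(z - 2)³


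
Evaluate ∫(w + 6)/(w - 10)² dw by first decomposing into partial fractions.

Decompose: A = 1, B = 1·10 + 6 = 16, so (w + 6)/(w - 10)² = 1/(w - 10) + 16/(w - 10)². Integrate: ∫ A/(w - 10) dw = ln|(w - 10)|; ∫ B/(w - 10)² dw = -16/(w - 10). Sum: ln|(w - 10)| - 16/(w - 10) + C


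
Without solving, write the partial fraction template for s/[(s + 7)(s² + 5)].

Linear + irreducible quadratic: P/(s + 7) + (Qs + R)/(s² + 5)


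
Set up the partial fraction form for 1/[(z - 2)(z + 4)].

Distinct linear factors: P/(z - 2) + Q/(z + 4)


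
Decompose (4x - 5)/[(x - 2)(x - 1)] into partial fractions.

At x=2: P = (4·2 - 5)/(2 - 1) = 3. At x=1: Q = (4·1 - 5)/(1 - 2) = 1
Result: 3/(x - 2) + 1/(x - 1)


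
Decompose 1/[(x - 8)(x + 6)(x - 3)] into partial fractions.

Using cover-up method: α = 1/70, β = 1/126, γ = -1/45
Result: (1/70)/(x - 8) + (1/126)/(x + 6) - (1/45)/(x - 3)


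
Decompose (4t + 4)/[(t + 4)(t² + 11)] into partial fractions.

At t=-4: A = (4·(-4) + 4)/((-4)² + 11) = -4/9. B = -A = 4/9, C = 4 - (-4)·A = 20/9
Result: (-4/9)/(t + 4) + ((4/9)t + 20/9)/(t² + 11)


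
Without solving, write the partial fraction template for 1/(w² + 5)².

Repeated quadratic factor: (Aw + B)/(w² + 5) + (Cw + D)/(w² + 5)²


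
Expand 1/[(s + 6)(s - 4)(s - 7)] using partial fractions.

Using cover-up method: P = 1/130, Q = -1/30, R = 1/39
Result: (1/130)/(s + 6) - (1/30)/(s - 4) + (1/39)/(s - 7)


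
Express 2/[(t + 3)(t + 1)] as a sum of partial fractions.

2/(t + 3)(t + 1) = P/(t + 3) + Q/(t + 1). P = 2/(-3 + 1) = -1, Q = 2/(-1 + 3) = 1
Result: -1/(t + 3) + 1/(t + 1)


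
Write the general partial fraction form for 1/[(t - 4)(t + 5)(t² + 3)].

Two linear + quadratic: P/(t - 4) + Q/(t + 5) + (Rt + S)/(t² + 3)


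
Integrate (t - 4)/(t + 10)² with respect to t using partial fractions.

Decompose: P = 1, Q = 1·(-10) - 4 = -14, so (t - 4)/(t + 10)² = 1/(t + 10) - 14/(t + 10)². Integrate: ∫ P/(t + 10) dt = ln|(t + 10)|; ∫ Q/(t + 10)² dt = 14/(t + 10). Sum: ln|(t + 10)| + 14/(t + 10) + C


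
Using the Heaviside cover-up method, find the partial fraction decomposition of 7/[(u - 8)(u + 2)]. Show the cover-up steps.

Cover (u - 8): set u=8, get α = 7/(8 + 2) = 7/10. Cover (u + 2): set u=-2, get β = 7/(-2 - 8) = -7/10.
Result: (7/10)/(u - 8) - (7/10)/(u + 2)


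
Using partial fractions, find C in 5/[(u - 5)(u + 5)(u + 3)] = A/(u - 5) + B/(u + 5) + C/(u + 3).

Cover-up at u = -3: C = 5/[(-3 - 5)(-3 + 5)] = 5/[(-8)(2)] = -5/16


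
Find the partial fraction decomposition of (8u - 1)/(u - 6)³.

(8u - 1) = α(u - 6)² + β(u - 6) + γ. At u = 6: γ = 8·6 - 1 = 47. Coefficients: α = 0, β = 8
Result: 8/(u - 6)² + 47/(u - 6)³


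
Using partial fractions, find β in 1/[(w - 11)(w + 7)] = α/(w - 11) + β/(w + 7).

Cover-up at w = -7: β = 1/(-7 - 11) = -1/18


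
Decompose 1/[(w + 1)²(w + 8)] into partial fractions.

Cover-up at w=-8: R = 1/(-8 + 1)² = 1/49. Cover-up at w=-1: Q = 1/(-1 + 8) = 1/7. Comparing w² coeff: P = -R = -1/49
Result: (-1/49)/(w + 1) + (1/7)/(w + 1)² + (1/49)/(w + 8)


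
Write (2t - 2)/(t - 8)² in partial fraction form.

(2t - 2) = P(t - 8) + Q. At t = 8: Q = 2·8 - 2 = 14. Coeff of t: P = 2
Result: 2/(t - 8) + 14/(t - 8)²


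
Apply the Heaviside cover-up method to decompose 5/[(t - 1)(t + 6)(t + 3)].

Cover (t - 1), t=1: A = 5/[(1 + 6)(1 + 3)] = 5/28. Cover (t + 6), t=-6: B = 5/[(-6 - 1)(-6 + 3)] = 5/21. Cover (t + 3), t=-3: C = 5/[(-3 - 1)(-3 + 6)] = -5/12.
Result: (5/28)/(t - 1) + (5/21)/(t + 6) - (5/12)/(t + 3)


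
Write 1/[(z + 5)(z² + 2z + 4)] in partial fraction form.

Cover-up at z = -5: P = 1/((-5)² + 2·(-5) + 4) = 1/19. Then Q = -P = -1/19, R = -P·(2 - 5) = 3/19
Result: (1/19)/(z + 5) - ((1/19)z - 3/19)/(z² + 2z + 4)


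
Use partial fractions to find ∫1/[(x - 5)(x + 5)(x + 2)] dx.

Cover-up: A = 1/70, B = 1/30, C = -1/21. Decomposition: (1/70)/(x - 5) + (1/30)/(x + 5) - (1/21)/(x + 2). Integrate each term: (1/70) ln|(x - 5)| + (1/30) ln|(x + 5)| - (1/21) ln|(x + 2)| + C


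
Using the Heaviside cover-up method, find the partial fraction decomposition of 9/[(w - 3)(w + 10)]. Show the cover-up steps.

Cover (w - 3): set w=3, get α = 9/(3 + 10) = 9/13. Cover (w + 10): set w=-10, get β = 9/(-10 - 3) = -9/13.
Result: (9/13)/(w - 3) - (9/13)/(w + 10)


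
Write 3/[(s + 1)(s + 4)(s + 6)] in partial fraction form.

Using cover-up method: α = 1/5, β = -1/2, γ = 3/10
Result: (1/5)/(s + 1) - (1/2)/(s + 4) + (3/10)/(s + 6)


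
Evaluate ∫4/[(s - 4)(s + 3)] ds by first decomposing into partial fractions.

Decompose: 4/[(s - 4)(s + 3)] = (4/7)/(s - 4) - (4/7)/(s + 3). Integrate each term: (4/7) ln|(s - 4)| - (4/7) ln|(s + 3)| + C


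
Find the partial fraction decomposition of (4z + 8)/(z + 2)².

(4z + 8) = α(z + 2) + β. At z = -2: β = 4·(-2) + 8 = 0. Coeff of z: α = 4
Result: 4/(z + 2)


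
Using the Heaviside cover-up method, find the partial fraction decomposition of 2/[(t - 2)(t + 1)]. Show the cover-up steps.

Cover (t - 2): set t=2, get A = 2/(2 + 1) = 2/3. Cover (t + 1): set t=-1, get B = 2/(-1 - 2) = -2/3.
Result: (2/3)/(t - 2) - (2/3)/(t + 1)


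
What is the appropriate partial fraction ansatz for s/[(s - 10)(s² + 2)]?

Linear + irreducible quadratic: A/(s - 10) + (Bs + C)/(s² + 2)


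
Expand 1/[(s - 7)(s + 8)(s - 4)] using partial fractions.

Using cover-up method: P = 1/45, Q = 1/180, R = -1/36
Result: (1/45)/(s - 7) + (1/180)/(s + 8) - (1/36)/(s - 4)


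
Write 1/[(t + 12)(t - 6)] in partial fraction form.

1/(t + 12)(t - 6) = P/(t + 12) + Q/(t - 6). P = 1/(-12 - 6) = -1/18, Q = 1/(6 + 12) = 1/18
Result: (-1/18)/(t + 12) + (1/18)/(t - 6)


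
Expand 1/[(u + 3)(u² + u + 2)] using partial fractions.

Cover-up at u = -3: A = 1/((-3)² + 1·(-3) + 2) = 1/8. Then B = -A = -1/8, C = -A·(1 - 3) = 1/4
Result: (1/8)/(u + 3) - ((1/8)u - 1/4)/(u² + u + 2)


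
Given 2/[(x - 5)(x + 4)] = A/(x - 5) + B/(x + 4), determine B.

Cover-up at x = -4: B = 2/(-4 - 5) = -2/9


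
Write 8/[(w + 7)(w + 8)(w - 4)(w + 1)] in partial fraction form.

Using Heaviside cover-up: (4/33)/(w + 7) - (2/21)/(w + 8) + (2/165)/(w - 4) - (4/105)/(w + 1)


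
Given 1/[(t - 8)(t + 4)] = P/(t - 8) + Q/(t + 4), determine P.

Cover-up at t = 8: P = 1/(8 + 4) = 1/12


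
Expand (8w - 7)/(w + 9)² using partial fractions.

(8w - 7) = P(w + 9) + Q. At w = -9: Q = 8·(-9) - 7 = -79. Coeff of w: P = 8
Result: 8/(w + 9) - 79/(w + 9)²


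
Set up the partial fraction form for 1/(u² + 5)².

Repeated quadratic factor: (αu + β)/(u² + 5) + (γu + δ)/(u² + 5)²


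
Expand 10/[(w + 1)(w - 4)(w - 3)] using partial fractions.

Using cover-up method: α = 1/2, β = 2, γ = -5/2
Result: (1/2)/(w + 1) + 2/(w - 4) - (5/2)/(w - 3)


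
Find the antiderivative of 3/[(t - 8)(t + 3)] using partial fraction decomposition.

Decompose: 3/[(t - 8)(t + 3)] = (3/11)/(t - 8) - (3/11)/(t + 3). Integrate each term: (3/11) ln|(t - 8)| - (3/11) ln|(t + 3)| + C


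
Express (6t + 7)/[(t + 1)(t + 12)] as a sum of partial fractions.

At t=-1: A = (6·(-1) + 7)/(-1 + 12) = 1/11. At t=-12: B = (6·(-12) + 7)/(-12 + 1) = 65/11
Result: (1/11)/(t + 1) + (65/11)/(t + 12)


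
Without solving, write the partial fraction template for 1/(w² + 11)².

Repeated quadratic factor: (Pw + Q)/(w² + 11) + (Rw + S)/(w² + 11)²


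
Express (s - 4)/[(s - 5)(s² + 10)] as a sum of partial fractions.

At s=5: P = (1·5 - 4)/(5² + 10) = 1/35. Q = -P = -1/35, R = 1 - 5·P = 6/7
Result: (1/35)/(s - 5) - ((1/35)s - 6/7)/(s² + 10)


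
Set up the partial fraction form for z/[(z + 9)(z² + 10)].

Linear + irreducible quadratic: α/(z + 9) + (βz + γ)/(z² + 10)


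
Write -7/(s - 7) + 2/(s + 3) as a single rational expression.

Common denominator (s - 7)(s + 3). Numerator: -7(s + 3) + 2(s - 7) = (-7s - 21) + (2s - 14) = -5s - 35
Result: (-5s - 35)/[(s - 7)(s + 3)]


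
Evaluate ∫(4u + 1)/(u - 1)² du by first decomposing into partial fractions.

Decompose: P = 4, Q = 4·1 + 1 = 5, so (4u + 1)/(u - 1)² = 4/(u - 1) + 5/(u - 1)². Integrate: ∫ P/(u - 1) du = 4 ln|(u - 1)|; ∫ Q/(u - 1)² du = -5/(u - 1). Sum: 4 ln|(u - 1)| - 5/(u - 1) + C


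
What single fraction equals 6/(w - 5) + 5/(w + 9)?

Common denominator (w - 5)(w + 9). Numerator: 6(w + 9) + 5(w - 5) = (6w + 54) + (5w - 25) = 11w + 29
Result: (11w + 29)/[(w - 5)(w + 9)]


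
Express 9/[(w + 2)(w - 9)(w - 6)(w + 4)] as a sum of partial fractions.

Using Heaviside cover-up: (9/176)/(w + 2) + (3/143)/(w - 9) - (3/80)/(w - 6) - (9/260)/(w + 4)


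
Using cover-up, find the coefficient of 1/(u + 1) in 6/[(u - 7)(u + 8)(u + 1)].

Cover (u + 1), set u=-1: 6/[(-1 - 7)(-1 + 8)] = -3/28


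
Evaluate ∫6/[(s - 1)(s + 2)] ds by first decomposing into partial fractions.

Decompose: 6/[(s - 1)(s + 2)] = 2/(s - 1) - 2/(s + 2). Integrate each term: 2 ln|(s - 1)| - 2 ln|(s + 2)| + C


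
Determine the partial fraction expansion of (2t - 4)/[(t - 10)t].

At t=10: α = (2·10 - 4)/(10 - 0) = 8/5. At t=0: β = (2·0 - 4)/(0 - 10) = 2/5
Result: (8/5)/(t - 10) + (2/5)/t


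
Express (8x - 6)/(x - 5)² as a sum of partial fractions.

(8x - 6) = A(x - 5) + B. At x = 5: B = 8·5 - 6 = 34. Coeff of x: A = 8
Result: 8/(x - 5) + 34/(x - 5)²


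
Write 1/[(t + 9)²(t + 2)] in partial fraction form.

Cover-up at t=-2: C = 1/(-2 + 9)² = 1/49. Cover-up at t=-9: B = 1/(-9 + 2) = -1/7. Comparing t² coeff: A = -C = -1/49
Result: (-1/49)/(t + 9) - (1/7)/(t + 9)² + (1/49)/(t + 2)


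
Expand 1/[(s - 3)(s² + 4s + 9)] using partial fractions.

Cover-up at s = 3: A = 1/(3² + 4·3 + 9) = 1/30. Then B = -A = -1/30, C = -A·(4 + 3) = -7/30
Result: (1/30)/(s - 3) - ((1/30)s + 7/30)/(s² + 4s + 9)


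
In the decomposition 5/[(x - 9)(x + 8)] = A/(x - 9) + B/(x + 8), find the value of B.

Cover-up at x = -8: B = 5/(-8 - 9) = -5/17


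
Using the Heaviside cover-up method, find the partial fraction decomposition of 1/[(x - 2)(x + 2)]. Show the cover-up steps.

Cover (x - 2): set x=2, get A = 1/(2 + 2) = 1/4. Cover (x + 2): set x=-2, get B = 1/(-2 - 2) = -1/4.
Result: (1/4)/(x - 2) - (1/4)/(x + 2)


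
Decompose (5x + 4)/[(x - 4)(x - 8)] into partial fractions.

At x=4: P = (5·4 + 4)/(4 - 8) = -6. At x=8: Q = (5·8 + 4)/(8 - 4) = 11
Result: -6/(x - 4) + 11/(x - 8)


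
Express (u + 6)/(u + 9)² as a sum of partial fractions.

(u + 6) = P(u + 9) + Q. At u = -9: Q = 1·(-9) + 6 = -3. Coeff of u: P = 1
Result: 1/(u + 9) - 3/(u + 9)²


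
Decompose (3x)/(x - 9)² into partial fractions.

(3x) = α(x - 9) + β. At x = 9: β = 3·9 + 0 = 27. Coeff of x: α = 3
Result: 3/(x - 9) + 27/(x - 9)²


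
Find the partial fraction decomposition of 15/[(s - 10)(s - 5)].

15/(s - 10)(s - 5) = P/(s - 10) + Q/(s - 5). P = 15/(10 - 5) = 3, Q = 15/(5 - 10) = -3
Result: 3/(s - 10) - 3/(s - 5)


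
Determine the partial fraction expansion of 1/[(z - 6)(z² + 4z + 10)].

Cover-up at z = 6: α = 1/(6² + 4·6 + 10) = 1/70. Then β = -α = -1/70, γ = -α·(4 + 6) = -1/7
Result: (1/70)/(z - 6) - ((1/70)z + 1/7)/(z² + 4z + 10)


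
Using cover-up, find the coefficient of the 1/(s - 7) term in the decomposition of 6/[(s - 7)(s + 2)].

Cover (s - 7), set s=7: 6/((s + 2) at s=7) = 6/(9) = 2/3


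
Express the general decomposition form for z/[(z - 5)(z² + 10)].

Linear + irreducible quadratic: P/(z - 5) + (Qz + R)/(z² + 10)


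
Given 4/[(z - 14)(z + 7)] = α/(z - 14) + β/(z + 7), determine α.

Cover-up at z = 14: α = 4/(14 + 7) = 4/21


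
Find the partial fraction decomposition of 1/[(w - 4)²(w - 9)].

Cover-up at w=9: γ = 1/(9 - 4)² = 1/25. Cover-up at w=4: β = 1/(4 - 9) = -1/5. Comparing w² coeff: α = -γ = -1/25
Result: (-1/25)/(w - 4) - (1/5)/(w - 4)² + (1/25)/(w - 9)


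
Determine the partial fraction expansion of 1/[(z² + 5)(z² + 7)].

Coefficient matching gives α = γ = 0, β = 1/(7-5) = 1/2, δ = -β = -1/2
Result: (1/2)/(z² + 5) - (1/2)/(z² + 7)


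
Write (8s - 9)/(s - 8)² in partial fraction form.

(8s - 9) = A(s - 8) + B. At s = 8: B = 8·8 - 9 = 55. Coeff of s: A = 8
Result: 8/(s - 8) + 55/(s - 8)²


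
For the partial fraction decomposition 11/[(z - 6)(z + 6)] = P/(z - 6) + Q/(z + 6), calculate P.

Cover-up at z = 6: P = 11/(6 + 6) = 11/12


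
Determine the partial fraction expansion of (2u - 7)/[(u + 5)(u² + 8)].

At u=-5: P = (2·(-5) - 7)/((-5)² + 8) = -17/33. Q = -P = 17/33, R = 2 - (-5)·P = -19/33
Result: (-17/33)/(u + 5) + ((17/33)u - 19/33)/(u² + 8)


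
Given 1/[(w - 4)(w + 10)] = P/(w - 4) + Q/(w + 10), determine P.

Cover-up at w = 4: P = 1/(4 + 10) = 1/14


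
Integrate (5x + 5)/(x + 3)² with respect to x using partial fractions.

Decompose: A = 5, B = 5·(-3) + 5 = -10, so (5x + 5)/(x + 3)² = 5/(x + 3) - 10/(x + 3)². Integrate: ∫ A/(x + 3) dx = 5 ln|(x + 3)|; ∫ B/(x + 3)² dx = 10/(x + 3). Sum: 5 ln|(x + 3)| + 10/(x + 3) + C


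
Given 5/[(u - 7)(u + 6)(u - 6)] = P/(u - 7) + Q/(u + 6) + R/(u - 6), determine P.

Cover-up at u = 7: P = 5/[(7 + 6)(7 - 6)] = 5/[(13)(1)] = 5/13


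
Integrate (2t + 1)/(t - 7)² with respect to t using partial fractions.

Decompose: A = 2, B = 2·7 + 1 = 15, so (2t + 1)/(t - 7)² = 2/(t - 7) + 15/(t - 7)². Integrate: ∫ A/(t - 7) dt = 2 ln|(t - 7)|; ∫ B/(t - 7)² dt = -15/(t - 7). Sum: 2 ln|(t - 7)| - 15/(t - 7) + C


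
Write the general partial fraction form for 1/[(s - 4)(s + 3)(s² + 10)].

Two linear + quadratic: α/(s - 4) + β/(s + 3) + (γs + δ)/(s² + 10)


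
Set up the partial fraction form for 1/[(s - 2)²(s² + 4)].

Repeated linear + quadratic: P/(s - 2) + Q/(s - 2)² + (Rs + S)/(s² + 4)


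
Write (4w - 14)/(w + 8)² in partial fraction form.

(4w - 14) = A(w + 8) + B. At w = -8: B = 4·(-8) - 14 = -46. Coeff of w: A = 4
Result: 4/(w + 8) - 46/(w + 8)²


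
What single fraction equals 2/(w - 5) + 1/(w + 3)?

Common denominator (w - 5)(w + 3). Numerator: 2(w + 3) + 1(w - 5) = (2w + 6) + (w - 5) = 3w + 1
Result: (3w + 1)/[(w - 5)(w + 3)]


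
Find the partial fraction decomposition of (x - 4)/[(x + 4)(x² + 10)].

At x=-4: α = (1·(-4) - 4)/((-4)² + 10) = -4/13. β = -α = 4/13, γ = 1 - (-4)·α = -3/13
Result: (-4/13)/(x + 4) + ((4/13)x - 3/13)/(x² + 10)


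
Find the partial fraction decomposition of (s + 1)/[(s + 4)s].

At s=-4: α = (1·(-4) + 1)/(-4 - 0) = 3/4. At s=0: β = (1·0 + 1)/(0 + 4) = 1/4
Result: (3/4)/(s + 4) + (1/4)/s


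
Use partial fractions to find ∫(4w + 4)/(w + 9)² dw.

Decompose: α = 4, β = 4·(-9) + 4 = -32, so (4w + 4)/(w + 9)² = 4/(w + 9) - 32/(w + 9)². Integrate: ∫ α/(w + 9) dw = 4 ln|(w + 9)|; ∫ β/(w + 9)² dw = 32/(w + 9). Sum: 4 ln|(w + 9)| + 32/(w + 9) + C


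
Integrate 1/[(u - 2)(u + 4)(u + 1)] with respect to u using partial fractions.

Cover-up: P = 1/18, Q = 1/18, R = -1/9. Decomposition: (1/18)/(u - 2) + (1/18)/(u + 4) - (1/9)/(u + 1). Integrate each term: (1/18) ln|(u - 2)| + (1/18) ln|(u + 4)| - (1/9) ln|(u + 1)| + C


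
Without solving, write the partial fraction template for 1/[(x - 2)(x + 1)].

Distinct linear factors: P/(x - 2) + Q/(x + 1)


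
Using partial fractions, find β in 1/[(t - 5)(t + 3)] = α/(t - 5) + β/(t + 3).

Cover-up at t = -3: β = 1/(-3 - 5) = -1/8


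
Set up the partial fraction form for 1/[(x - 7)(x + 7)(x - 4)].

Three distinct linear factors: P/(x - 7) + Q/(x + 7) + R/(x - 4)


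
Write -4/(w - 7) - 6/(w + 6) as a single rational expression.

Common denominator (w - 7)(w + 6). Numerator: -4(w + 6) - 6(w - 7) = (-4w - 24) - (6w - 42) = -10w + 18
Result: (-10w + 18)/[(w - 7)(w + 6)]


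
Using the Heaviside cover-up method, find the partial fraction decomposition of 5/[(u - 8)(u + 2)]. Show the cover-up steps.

Cover (u - 8): set u=8, get α = 5/(8 + 2) = 1/2. Cover (u + 2): set u=-2, get β = 5/(-2 - 8) = -1/2.
Result: (1/2)/(u - 8) - (1/2)/(u + 2)


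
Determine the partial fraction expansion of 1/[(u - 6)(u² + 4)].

Cover-up at u = 6: A = 1/(6² + 4) = 1/40. Then B = -A = -1/40, C = -A·(0 + 6) = -3/20
Result: (1/40)/(u - 6) - ((1/40)u + 3/20)/(u² + 4)


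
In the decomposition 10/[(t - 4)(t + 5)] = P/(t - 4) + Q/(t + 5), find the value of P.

Cover-up at t = 4: P = 10/(4 + 5) = 10/9


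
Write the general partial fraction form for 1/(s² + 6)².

Repeated quadratic factor: (As + B)/(s² + 6) + (Cs + D)/(s² + 6)²


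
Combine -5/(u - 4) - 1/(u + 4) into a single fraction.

Common denominator (u - 4)(u + 4). Numerator: -5(u + 4) - 1(u - 4) = (-5u - 20) - (u - 4) = -6u - 16
Result: (-6u - 16)/[(u - 4)(u + 4)]


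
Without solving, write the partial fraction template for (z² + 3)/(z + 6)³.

Repeated linear factor (power 3): P/(z + 6) + Q/(z + 6)² + R/(z + 6)³


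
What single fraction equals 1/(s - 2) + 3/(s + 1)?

Common denominator (s - 2)(s + 1). Numerator: 1(s + 1) + 3(s - 2) = (s + 1) + (3s - 6) = 4s - 5
Result: (4s - 5)/[(s - 2)(s + 1)]


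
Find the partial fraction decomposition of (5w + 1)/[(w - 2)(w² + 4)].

At w=2: P = (5·2 + 1)/(2² + 4) = 11/8. Q = -P = -11/8, R = 5 - 2·P = 9/4
Result: (11/8)/(w - 2) - ((11/8)w - 9/4)/(w² + 4)


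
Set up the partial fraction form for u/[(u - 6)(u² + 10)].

Linear + irreducible quadratic: A/(u - 6) + (Bu + C)/(u² + 10)


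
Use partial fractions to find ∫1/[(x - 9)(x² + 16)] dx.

Cover-up at x=9: P = 1/(9²+16) = 1/97. Coeff matching: Q = -1/97, R = -9/97. Decomposition: (1/97)/(x - 9) - ((1/97)x + 9/97)/(x² + 16). Integrate: linear → ln, quadratic → (1/2)ln + arctan: (1/97) ln|(x - 9)| - (1/194) ln(x² + 16) - (9/388) arctan(x/4) + C


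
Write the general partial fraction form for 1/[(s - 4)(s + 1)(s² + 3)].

Two linear + quadratic: A/(s - 4) + B/(s + 1) + (Cs + D)/(s² + 3)


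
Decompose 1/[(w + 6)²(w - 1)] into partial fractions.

Cover-up at w=1: C = 1/(1 + 6)² = 1/49. Cover-up at w=-6: B = 1/(-6 - 1) = -1/7. Comparing w² coeff: A = -C = -1/49
Result: (-1/49)/(w + 6) - (1/7)/(w + 6)² + (1/49)/(w - 1)


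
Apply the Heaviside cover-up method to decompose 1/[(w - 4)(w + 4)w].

Cover (w - 4), w=4: A = 1/[(4 + 4)(4 - 0)] = 1/32. Cover (w + 4), w=-4: B = 1/[(-4 - 4)(-4 - 0)] = 1/32. Cover w, w=0: C = 1/[(0 - 4)(0 + 4)] = -1/16.
Result: (1/32)/(w - 4) + (1/32)/(w + 4) - (1/16)/w


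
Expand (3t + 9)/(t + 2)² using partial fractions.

(3t + 9) = A(t + 2) + B. At t = -2: B = 3·(-2) + 9 = 3. Coeff of t: A = 3
Result: 3/(t + 2) + 3/(t + 2)²


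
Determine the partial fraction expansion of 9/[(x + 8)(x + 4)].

9/(x + 8)(x + 4) = P/(x + 8) + Q/(x + 4). P = 9/(-8 + 4) = -9/4, Q = 9/(-4 + 8) = 9/4
Result: (-9/4)/(x + 8) + (9/4)/(x + 4)


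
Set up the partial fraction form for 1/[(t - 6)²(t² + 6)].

Repeated linear + quadratic: A/(t - 6) + B/(t - 6)² + (Ct + D)/(t² + 6)


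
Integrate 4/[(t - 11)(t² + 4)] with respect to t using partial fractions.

Cover-up at t=11: P = 4/(11²+4) = 4/125. Coeff matching: Q = -4/125, R = -44/125. Decomposition: (4/125)/(t - 11) - ((4/125)t + 44/125)/(t² + 4). Integrate: linear → ln, quadratic → (1/2)ln + arctan: (4/125) ln|(t - 11)| - (2/125) ln(t² + 4) - (22/125) arctan(t/2) + C


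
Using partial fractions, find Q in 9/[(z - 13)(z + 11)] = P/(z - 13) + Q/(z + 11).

Cover-up at z = -11: Q = 9/(-11 - 13) = -9/24 = -3/8


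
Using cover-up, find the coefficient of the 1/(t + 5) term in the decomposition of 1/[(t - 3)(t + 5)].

Cover (t + 5), set t=-5: 1/((t - 3) at t=-5) = 1/(-8) = -1/8


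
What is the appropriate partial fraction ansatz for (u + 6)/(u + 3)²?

Repeated linear factor: α/(u + 3) + β/(u + 3)²


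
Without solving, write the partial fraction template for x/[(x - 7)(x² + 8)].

Linear + irreducible quadratic: α/(x - 7) + (βx + γ)/(x² + 8)


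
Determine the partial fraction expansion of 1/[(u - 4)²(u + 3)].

Cover-up at u=-3: γ = 1/(-3 - 4)² = 1/49. Cover-up at u=4: β = 1/(4 + 3) = 1/7. Comparing u² coeff: α = -γ = -1/49
Result: (-1/49)/(u - 4) + (1/7)/(u - 4)² + (1/49)/(u + 3)


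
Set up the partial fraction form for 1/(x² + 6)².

Repeated quadratic factor: (Ax + B)/(x² + 6) + (Cx + D)/(x² + 6)²


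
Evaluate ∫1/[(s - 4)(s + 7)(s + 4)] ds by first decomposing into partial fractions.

Cover-up: A = 1/88, B = 1/33, C = -1/24. Decomposition: (1/88)/(s - 4) + (1/33)/(s + 7) - (1/24)/(s + 4). Integrate each term: (1/88) ln|(s - 4)| + (1/33) ln|(s + 7)| - (1/24) ln|(s + 4)| + C


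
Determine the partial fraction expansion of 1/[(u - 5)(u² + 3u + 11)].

Cover-up at u = 5: A = 1/(5² + 3·5 + 11) = 1/51. Then B = -A = -1/51, C = -A·(3 + 5) = -8/51
Result: (1/51)/(u - 5) - ((1/51)u + 8/51)/(u² + 3u + 11)


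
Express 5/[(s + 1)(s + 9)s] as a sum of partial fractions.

Using cover-up method: A = -5/8, B = 5/72, C = 5/9
Result: (-5/8)/(s + 1) + (5/72)/(s + 9) + (5/9)/s


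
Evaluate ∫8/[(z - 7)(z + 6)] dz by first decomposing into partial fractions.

Decompose: 8/[(z - 7)(z + 6)] = (8/13)/(z - 7) - (8/13)/(z + 6). Integrate each term: (8/13) ln|(z - 7)| - (8/13) ln|(z + 6)| + C


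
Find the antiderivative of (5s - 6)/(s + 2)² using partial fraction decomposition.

Decompose: P = 5, Q = 5·(-2) - 6 = -16, so (5s - 6)/(s + 2)² = 5/(s + 2) - 16/(s + 2)². Integrate: ∫ P/(s + 2) ds = 5 ln|(s + 2)|; ∫ Q/(s + 2)² ds = 16/(s + 2). Sum: 5 ln|(s + 2)| + 16/(s + 2) + C


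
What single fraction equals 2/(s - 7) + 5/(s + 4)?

Common denominator (s - 7)(s + 4). Numerator: 2(s + 4) + 5(s - 7) = (2s + 8) + (5s - 35) = 7s - 27
Result: (7s - 27)/[(s - 7)(s + 4)]


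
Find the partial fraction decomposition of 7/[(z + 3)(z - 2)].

7/(z + 3)(z - 2) = α/(z + 3) + β/(z - 2). α = 7/(-3 - 2) = -7/5, β = 7/(2 + 3) = 7/5
Result: (-7/5)/(z + 3) + (7/5)/(z - 2)


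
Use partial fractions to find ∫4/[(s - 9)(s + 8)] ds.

Decompose: 4/[(s - 9)(s + 8)] = (4/17)/(s - 9) - (4/17)/(s + 8). Integrate each term: (4/17) ln|(s - 9)| - (4/17) ln|(s + 8)| + C


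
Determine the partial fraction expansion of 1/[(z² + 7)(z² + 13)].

Coefficient matching gives α = γ = 0, β = 1/(13-7) = 1/6, δ = -β = -1/6
Result: (1/6)/(z² + 7) - (1/6)/(z² + 13)
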